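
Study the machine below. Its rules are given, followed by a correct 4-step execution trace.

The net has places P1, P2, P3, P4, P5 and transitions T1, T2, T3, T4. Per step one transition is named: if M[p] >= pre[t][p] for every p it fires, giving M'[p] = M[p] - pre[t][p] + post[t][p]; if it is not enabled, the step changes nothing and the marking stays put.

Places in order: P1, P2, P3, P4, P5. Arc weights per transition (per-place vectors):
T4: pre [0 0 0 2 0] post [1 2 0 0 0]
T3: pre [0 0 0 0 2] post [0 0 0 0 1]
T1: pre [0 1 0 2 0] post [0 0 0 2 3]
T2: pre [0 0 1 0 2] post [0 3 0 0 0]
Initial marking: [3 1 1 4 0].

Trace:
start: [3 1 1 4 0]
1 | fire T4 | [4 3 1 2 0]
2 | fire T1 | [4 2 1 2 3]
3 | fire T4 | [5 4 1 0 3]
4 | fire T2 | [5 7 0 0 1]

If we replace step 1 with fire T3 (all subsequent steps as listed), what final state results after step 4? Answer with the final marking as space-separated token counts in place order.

(re-executing from step 1 with the substitution; state before step 1: [3 1 1 4 0])
1 | fire T3 | [3 1 1 4 0]
2 | fire T1 | [3 0 1 4 3]
3 | fire T4 | [4 2 1 2 3]
4 | fire T2 | [4 5 0 2 1]

4 5 0 2 1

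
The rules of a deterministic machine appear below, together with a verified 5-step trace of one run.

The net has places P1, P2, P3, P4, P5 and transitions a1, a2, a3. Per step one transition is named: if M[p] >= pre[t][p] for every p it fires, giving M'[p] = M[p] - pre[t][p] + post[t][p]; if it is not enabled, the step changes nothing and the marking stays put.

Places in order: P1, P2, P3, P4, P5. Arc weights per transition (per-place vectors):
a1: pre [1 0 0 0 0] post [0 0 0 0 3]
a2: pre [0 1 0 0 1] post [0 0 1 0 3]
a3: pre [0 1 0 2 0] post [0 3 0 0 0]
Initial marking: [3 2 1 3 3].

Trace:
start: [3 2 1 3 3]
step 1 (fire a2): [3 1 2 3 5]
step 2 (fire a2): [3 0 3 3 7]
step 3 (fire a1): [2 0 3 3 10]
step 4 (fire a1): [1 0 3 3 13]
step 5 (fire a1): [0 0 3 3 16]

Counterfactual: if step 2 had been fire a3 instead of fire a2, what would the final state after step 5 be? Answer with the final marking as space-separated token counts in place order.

0 3 2 1 14

(re-executing from step 2 with the substitution; state before step 2: [3 1 2 3 5])
step 2 (fire a3): [3 3 2 1 5]
step 3 (fire a1): [2 3 2 1 8]
step 4 (fire a1): [1 3 2 1 11]
step 5 (fire a1): [0 3 2 1 14]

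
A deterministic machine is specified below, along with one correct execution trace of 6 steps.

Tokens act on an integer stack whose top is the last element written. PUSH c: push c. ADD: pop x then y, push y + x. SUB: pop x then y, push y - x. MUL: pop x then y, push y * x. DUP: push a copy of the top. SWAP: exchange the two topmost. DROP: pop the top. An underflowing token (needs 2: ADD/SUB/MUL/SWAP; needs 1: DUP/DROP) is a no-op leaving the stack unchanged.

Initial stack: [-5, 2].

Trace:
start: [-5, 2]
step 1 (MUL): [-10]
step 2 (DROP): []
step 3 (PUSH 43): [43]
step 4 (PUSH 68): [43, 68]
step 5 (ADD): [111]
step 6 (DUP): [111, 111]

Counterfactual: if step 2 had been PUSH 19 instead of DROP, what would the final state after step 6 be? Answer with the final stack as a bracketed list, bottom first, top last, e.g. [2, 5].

(re-executing from step 2 with the substitution; state before step 2: [-10])
step 2 (PUSH 19): [-10, 19]
step 3 (PUSH 43): [-10, 19, 43]
step 4 (PUSH 68): [-10, 19, 43, 68]
step 5 (ADD): [-10, 19, 111]
step 6 (DUP): [-10, 19, 111, 111]

[-10, 19, 111, 111]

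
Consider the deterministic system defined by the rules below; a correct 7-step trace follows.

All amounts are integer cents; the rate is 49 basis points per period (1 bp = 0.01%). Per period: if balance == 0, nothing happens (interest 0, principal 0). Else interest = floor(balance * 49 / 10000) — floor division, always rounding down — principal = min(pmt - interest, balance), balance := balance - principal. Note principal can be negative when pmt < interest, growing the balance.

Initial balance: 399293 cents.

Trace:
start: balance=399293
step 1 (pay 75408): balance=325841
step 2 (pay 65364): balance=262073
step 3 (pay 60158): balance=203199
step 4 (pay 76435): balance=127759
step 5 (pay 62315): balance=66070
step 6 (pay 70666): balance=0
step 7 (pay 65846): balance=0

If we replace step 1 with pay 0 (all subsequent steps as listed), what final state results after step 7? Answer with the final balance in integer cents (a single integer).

7511

(re-executing from step 1 with the substitution; state before step 1: balance=399293)
step 1 (pay 0): balance=401249
step 2 (pay 65364): balance=337851
step 3 (pay 60158): balance=279348
step 4 (pay 76435): balance=204281
step 5 (pay 62315): balance=142966
step 6 (pay 70666): balance=73000
step 7 (pay 65846): balance=7511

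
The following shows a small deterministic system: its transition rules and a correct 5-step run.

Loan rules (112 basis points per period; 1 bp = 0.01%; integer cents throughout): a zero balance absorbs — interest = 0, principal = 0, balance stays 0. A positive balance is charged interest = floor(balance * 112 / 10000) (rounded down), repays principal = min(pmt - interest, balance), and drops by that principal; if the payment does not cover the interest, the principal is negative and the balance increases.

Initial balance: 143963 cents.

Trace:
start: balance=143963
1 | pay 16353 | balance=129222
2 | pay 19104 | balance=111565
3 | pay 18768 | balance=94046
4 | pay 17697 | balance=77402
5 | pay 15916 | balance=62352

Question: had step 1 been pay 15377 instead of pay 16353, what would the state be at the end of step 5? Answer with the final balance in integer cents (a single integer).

(re-executing from step 1 with the substitution; state before step 1: balance=143963)
1 | pay 15377 | balance=130198
2 | pay 19104 | balance=112552
3 | pay 18768 | balance=95044
4 | pay 17697 | balance=78411
5 | pay 15916 | balance=63373

63373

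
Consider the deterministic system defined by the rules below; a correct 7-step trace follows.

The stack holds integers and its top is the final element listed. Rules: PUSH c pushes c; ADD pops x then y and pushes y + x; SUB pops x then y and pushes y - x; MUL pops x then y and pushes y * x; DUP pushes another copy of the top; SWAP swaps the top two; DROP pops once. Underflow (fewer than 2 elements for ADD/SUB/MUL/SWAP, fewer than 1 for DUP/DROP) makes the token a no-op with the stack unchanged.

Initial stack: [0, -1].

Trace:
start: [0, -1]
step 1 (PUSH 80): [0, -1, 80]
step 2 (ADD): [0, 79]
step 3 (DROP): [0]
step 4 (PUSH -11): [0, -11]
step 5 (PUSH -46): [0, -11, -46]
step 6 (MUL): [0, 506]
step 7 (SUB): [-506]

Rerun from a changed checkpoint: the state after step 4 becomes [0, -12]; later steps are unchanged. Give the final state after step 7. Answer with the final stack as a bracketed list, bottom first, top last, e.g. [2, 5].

state after step 4 := [0, -12]
step 5 (PUSH -46): [0, -12, -46]
step 6 (MUL): [0, 552]
step 7 (SUB): [-552]

[-552]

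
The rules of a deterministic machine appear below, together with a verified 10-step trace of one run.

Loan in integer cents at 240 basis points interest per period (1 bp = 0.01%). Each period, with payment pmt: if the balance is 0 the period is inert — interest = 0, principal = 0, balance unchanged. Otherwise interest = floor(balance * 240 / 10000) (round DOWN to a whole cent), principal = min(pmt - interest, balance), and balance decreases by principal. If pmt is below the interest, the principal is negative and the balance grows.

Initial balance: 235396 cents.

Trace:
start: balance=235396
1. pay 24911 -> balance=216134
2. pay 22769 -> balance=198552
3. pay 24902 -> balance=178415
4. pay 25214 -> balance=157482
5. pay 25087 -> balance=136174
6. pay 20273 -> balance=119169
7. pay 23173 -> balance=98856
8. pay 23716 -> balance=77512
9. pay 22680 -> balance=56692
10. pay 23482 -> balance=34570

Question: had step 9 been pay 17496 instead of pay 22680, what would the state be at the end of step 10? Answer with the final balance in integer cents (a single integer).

(re-executing from step 9 with the substitution; state before step 9: balance=77512)
9. pay 17496 -> balance=61876
10. pay 23482 -> balance=39879

39879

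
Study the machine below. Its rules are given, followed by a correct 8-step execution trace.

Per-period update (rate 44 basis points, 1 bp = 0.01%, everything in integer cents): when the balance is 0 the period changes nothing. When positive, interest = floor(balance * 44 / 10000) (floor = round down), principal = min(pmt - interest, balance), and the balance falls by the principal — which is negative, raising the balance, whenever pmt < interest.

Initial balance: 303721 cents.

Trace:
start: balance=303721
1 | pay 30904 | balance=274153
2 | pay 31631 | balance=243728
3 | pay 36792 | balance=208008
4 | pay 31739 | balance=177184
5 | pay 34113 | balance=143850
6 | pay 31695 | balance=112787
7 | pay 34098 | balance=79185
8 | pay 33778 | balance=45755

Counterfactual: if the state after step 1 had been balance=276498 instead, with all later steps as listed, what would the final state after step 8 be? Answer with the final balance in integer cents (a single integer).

48173

state after step 1 := balance=276498
2 | pay 31631 | balance=246083
3 | pay 36792 | balance=210373
4 | pay 31739 | balance=179559
5 | pay 34113 | balance=146236
6 | pay 31695 | balance=115184
7 | pay 34098 | balance=81592
8 | pay 33778 | balance=48173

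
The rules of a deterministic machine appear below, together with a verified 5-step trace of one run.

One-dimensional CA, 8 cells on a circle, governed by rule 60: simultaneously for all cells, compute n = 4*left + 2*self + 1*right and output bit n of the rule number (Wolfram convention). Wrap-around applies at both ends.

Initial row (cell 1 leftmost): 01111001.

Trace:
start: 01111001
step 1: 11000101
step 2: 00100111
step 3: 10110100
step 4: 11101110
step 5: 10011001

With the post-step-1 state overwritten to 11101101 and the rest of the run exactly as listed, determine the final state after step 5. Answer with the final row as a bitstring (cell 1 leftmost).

state after step 1 := 11101101
step 2: 00011011
step 3: 10010110
step 4: 11011101
step 5: 00110011

00110011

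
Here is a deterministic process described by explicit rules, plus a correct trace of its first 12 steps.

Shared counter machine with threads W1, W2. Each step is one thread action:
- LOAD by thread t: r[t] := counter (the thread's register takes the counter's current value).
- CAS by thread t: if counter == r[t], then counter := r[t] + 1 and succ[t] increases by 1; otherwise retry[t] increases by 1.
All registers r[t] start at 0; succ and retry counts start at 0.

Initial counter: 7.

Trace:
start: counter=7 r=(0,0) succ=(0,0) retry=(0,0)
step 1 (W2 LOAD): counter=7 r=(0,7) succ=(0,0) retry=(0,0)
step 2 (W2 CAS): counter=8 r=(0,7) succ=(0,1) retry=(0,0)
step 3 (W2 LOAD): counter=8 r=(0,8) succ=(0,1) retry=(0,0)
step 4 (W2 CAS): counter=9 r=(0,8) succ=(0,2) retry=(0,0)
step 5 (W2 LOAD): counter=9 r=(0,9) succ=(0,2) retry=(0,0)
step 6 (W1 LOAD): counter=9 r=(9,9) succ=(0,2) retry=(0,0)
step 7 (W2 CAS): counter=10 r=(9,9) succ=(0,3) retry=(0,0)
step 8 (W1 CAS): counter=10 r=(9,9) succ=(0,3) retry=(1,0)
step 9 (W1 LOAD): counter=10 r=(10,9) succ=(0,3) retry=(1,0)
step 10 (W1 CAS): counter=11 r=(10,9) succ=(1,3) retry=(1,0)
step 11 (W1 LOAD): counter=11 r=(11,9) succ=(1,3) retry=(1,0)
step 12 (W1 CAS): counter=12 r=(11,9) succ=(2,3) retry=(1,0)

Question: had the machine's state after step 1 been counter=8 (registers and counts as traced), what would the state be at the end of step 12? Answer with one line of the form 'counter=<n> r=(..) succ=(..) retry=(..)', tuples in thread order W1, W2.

state after step 1 := counter=8 r=(0,7) succ=(0,0) retry=(0,0)
step 2 (W2 CAS): counter=8 r=(0,7) succ=(0,0) retry=(0,1)
step 3 (W2 LOAD): counter=8 r=(0,8) succ=(0,0) retry=(0,1)
step 4 (W2 CAS): counter=9 r=(0,8) succ=(0,1) retry=(0,1)
step 5 (W2 LOAD): counter=9 r=(0,9) succ=(0,1) retry=(0,1)
step 6 (W1 LOAD): counter=9 r=(9,9) succ=(0,1) retry=(0,1)
step 7 (W2 CAS): counter=10 r=(9,9) succ=(0,2) retry=(0,1)
step 8 (W1 CAS): counter=10 r=(9,9) succ=(0,2) retry=(1,1)
step 9 (W1 LOAD): counter=10 r=(10,9) succ=(0,2) retry=(1,1)
step 10 (W1 CAS): counter=11 r=(10,9) succ=(1,2) retry=(1,1)
step 11 (W1 LOAD): counter=11 r=(11,9) succ=(1,2) retry=(1,1)
step 12 (W1 CAS): counter=12 r=(11,9) succ=(2,2) retry=(1,1)

counter=12 r=(11,9) succ=(2,2) retry=(1,1)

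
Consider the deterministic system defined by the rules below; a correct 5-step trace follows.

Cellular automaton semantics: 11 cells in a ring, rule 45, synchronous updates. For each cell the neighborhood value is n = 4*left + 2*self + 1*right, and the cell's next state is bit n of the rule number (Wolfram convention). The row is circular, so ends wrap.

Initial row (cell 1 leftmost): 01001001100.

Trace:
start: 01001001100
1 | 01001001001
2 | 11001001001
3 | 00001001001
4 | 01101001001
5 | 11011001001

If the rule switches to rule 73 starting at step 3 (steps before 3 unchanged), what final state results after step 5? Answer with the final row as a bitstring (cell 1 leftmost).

11010000101

(re-executing steps 3..5 under rule 73; state before step 3: 11001001001)
3 | 01000000001
4 | 00011111100
5 | 11010000101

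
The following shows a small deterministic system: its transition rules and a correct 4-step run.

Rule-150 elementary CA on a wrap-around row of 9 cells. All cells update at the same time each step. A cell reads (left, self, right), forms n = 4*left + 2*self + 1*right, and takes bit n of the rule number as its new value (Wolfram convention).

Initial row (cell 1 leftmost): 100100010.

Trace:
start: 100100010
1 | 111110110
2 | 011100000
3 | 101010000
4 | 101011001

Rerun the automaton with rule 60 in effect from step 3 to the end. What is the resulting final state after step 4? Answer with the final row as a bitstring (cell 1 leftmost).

011011000

(re-executing steps 3..4 under rule 60; state before step 3: 011100000)
3 | 010010000
4 | 011011000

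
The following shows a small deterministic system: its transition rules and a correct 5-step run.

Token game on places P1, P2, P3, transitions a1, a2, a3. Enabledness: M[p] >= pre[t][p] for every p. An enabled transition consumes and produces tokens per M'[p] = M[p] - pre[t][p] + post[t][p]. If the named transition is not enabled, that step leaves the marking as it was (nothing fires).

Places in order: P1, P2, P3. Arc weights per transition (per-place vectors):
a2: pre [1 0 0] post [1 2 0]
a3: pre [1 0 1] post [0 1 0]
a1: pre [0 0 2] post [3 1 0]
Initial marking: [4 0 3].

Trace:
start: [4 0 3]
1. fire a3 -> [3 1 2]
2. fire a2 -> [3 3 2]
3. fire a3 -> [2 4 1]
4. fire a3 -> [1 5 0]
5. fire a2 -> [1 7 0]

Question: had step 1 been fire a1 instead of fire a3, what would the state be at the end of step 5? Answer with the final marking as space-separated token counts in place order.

(re-executing from step 1 with the substitution; state before step 1: [4 0 3])
1. fire a1 -> [7 1 1]
2. fire a2 -> [7 3 1]
3. fire a3 -> [6 4 0]
4. fire a3 -> [6 4 0]
5. fire a2 -> [6 6 0]

6 6 0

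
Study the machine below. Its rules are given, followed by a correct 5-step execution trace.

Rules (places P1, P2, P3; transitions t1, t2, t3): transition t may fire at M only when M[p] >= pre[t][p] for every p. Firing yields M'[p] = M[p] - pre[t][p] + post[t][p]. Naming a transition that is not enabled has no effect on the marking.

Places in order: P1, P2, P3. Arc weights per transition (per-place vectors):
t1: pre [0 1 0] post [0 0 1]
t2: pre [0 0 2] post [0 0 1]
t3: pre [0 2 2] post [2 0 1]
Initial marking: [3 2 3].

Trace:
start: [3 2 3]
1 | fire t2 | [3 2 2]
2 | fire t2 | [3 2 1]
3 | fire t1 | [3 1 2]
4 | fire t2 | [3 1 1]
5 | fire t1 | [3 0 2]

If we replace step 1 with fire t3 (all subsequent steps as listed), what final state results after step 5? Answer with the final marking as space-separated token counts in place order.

(re-executing from step 1 with the substitution; state before step 1: [3 2 3])
1 | fire t3 | [5 0 2]
2 | fire t2 | [5 0 1]
3 | fire t1 | [5 0 1]
4 | fire t2 | [5 0 1]
5 | fire t1 | [5 0 1]

5 0 1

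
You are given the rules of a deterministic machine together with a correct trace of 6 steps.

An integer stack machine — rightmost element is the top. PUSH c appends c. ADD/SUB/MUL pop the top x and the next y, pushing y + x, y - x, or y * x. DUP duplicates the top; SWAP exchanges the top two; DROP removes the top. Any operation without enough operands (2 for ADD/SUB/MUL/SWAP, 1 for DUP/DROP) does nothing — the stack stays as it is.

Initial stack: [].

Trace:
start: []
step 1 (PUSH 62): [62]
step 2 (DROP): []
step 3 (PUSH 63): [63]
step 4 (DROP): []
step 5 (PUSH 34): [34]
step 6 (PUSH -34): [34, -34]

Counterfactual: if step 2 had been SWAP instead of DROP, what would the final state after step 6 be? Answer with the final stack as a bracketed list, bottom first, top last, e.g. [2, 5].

(re-executing from step 2 with the substitution; state before step 2: [62])
step 2 (SWAP): [62]
step 3 (PUSH 63): [62, 63]
step 4 (DROP): [62]
step 5 (PUSH 34): [62, 34]
step 6 (PUSH -34): [62, 34, -34]

[62, 34, -34]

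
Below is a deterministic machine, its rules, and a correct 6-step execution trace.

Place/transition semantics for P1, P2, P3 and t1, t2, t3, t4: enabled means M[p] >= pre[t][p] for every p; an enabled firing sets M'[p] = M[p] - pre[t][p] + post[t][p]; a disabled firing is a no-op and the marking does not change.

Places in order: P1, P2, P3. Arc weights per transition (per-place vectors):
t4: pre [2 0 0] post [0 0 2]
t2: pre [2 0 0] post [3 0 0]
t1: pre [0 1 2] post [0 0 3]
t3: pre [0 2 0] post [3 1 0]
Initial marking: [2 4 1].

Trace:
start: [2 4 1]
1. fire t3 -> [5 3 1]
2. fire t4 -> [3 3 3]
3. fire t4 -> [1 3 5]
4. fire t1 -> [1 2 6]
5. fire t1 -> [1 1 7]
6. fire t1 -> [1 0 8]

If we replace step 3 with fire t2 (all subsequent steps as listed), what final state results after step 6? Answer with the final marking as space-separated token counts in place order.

(re-executing from step 3 with the substitution; state before step 3: [3 3 3])
3. fire t2 -> [4 3 3]
4. fire t1 -> [4 2 4]
5. fire t1 -> [4 1 5]
6. fire t1 -> [4 0 6]

4 0 6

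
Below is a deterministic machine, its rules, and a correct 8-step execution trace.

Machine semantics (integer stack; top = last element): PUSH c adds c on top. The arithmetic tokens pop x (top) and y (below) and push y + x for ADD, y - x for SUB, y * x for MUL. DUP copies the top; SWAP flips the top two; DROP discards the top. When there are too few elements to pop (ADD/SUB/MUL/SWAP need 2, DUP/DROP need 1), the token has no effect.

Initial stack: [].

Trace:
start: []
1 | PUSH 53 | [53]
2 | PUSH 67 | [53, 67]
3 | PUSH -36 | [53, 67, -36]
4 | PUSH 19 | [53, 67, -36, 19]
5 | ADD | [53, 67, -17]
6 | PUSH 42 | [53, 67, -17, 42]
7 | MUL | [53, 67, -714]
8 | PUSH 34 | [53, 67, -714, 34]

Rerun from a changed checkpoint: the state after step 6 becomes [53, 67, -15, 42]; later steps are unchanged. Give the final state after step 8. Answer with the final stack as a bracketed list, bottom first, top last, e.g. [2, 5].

state after step 6 := [53, 67, -15, 42]
7 | MUL | [53, 67, -630]
8 | PUSH 34 | [53, 67, -630, 34]

[53, 67, -630, 34]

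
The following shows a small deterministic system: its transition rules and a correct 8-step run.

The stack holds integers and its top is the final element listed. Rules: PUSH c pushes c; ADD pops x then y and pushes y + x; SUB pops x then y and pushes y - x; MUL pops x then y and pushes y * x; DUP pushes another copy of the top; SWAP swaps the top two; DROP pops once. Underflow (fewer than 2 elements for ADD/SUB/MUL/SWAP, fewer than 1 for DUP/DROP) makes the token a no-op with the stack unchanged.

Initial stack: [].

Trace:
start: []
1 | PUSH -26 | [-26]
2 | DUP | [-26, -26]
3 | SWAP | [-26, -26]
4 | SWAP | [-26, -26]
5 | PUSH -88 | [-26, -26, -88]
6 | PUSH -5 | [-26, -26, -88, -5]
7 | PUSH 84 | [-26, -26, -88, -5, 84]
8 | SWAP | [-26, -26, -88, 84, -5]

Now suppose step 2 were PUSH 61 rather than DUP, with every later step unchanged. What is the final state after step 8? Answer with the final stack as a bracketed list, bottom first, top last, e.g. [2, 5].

(re-executing from step 2 with the substitution; state before step 2: [-26])
2 | PUSH 61 | [-26, 61]
3 | SWAP | [61, -26]
4 | SWAP | [-26, 61]
5 | PUSH -88 | [-26, 61, -88]
6 | PUSH -5 | [-26, 61, -88, -5]
7 | PUSH 84 | [-26, 61, -88, -5, 84]
8 | SWAP | [-26, 61, -88, 84, -5]

[-26, 61, -88, 84, -5]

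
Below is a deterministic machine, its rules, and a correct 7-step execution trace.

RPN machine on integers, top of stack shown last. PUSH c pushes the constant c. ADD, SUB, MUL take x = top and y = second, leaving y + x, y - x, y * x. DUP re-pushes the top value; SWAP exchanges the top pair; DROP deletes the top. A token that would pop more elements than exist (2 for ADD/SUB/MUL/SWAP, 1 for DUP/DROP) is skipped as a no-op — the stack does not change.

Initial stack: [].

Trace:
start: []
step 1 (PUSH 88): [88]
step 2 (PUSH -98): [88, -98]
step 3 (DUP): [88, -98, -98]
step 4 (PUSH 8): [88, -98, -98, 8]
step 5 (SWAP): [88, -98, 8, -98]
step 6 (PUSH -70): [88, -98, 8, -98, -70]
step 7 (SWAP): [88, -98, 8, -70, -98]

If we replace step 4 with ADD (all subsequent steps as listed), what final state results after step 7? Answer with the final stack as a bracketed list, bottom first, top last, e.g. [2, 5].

(re-executing from step 4 with the substitution; state before step 4: [88, -98, -98])
step 4 (ADD): [88, -196]
step 5 (SWAP): [-196, 88]
step 6 (PUSH -70): [-196, 88, -70]
step 7 (SWAP): [-196, -70, 88]

[-196, -70, 88]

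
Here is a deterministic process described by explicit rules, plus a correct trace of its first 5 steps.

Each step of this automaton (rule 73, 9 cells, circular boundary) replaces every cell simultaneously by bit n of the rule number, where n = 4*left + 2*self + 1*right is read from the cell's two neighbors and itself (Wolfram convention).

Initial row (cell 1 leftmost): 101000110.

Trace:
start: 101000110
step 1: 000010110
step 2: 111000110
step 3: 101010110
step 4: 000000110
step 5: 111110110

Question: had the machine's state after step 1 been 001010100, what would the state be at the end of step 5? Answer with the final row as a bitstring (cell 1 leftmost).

100010001

state after step 1 := 001010100
step 2: 100000001
step 3: 101111101
step 4: 101000101
step 5: 100010001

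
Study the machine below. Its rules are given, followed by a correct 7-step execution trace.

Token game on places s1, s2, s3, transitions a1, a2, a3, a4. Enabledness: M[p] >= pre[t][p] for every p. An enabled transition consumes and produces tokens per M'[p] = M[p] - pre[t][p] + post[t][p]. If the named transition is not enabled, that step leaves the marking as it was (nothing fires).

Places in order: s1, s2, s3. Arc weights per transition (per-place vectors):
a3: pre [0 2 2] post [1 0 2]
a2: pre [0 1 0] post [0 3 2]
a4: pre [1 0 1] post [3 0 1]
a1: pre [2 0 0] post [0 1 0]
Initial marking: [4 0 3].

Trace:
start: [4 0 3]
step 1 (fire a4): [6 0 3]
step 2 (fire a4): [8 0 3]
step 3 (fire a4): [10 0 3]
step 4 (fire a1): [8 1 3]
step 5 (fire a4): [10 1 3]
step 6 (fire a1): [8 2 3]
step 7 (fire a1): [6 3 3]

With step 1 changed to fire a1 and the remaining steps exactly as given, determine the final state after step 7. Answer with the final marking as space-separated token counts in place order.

(re-executing from step 1 with the substitution; state before step 1: [4 0 3])
step 1 (fire a1): [2 1 3]
step 2 (fire a4): [4 1 3]
step 3 (fire a4): [6 1 3]
step 4 (fire a1): [4 2 3]
step 5 (fire a4): [6 2 3]
step 6 (fire a1): [4 3 3]
step 7 (fire a1): [2 4 3]

2 4 3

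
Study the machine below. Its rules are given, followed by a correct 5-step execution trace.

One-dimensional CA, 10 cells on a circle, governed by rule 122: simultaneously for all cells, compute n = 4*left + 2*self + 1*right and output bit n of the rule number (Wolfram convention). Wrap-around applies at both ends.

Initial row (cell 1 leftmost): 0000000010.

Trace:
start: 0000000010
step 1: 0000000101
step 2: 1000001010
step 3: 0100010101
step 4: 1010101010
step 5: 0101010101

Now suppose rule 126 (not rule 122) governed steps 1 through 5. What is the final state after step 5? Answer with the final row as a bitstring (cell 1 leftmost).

(re-executing steps 1..5 under rule 126; state before step 1: 0000000010)
step 1: 0000000111
step 2: 1000001101
step 3: 1100011111
step 4: 0110110000
step 5: 1111111000

1111111000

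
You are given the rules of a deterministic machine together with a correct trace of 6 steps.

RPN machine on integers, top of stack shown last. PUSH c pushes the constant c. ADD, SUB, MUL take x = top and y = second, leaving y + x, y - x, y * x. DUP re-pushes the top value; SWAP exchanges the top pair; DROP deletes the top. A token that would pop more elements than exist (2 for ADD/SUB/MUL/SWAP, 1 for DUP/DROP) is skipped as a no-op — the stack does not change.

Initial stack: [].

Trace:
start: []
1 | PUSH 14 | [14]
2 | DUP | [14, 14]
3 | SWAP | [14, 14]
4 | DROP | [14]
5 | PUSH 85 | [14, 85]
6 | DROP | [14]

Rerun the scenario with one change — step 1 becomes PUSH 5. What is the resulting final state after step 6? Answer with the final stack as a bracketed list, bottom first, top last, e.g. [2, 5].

(re-executing from step 1 with the substitution; state before step 1: [])
1 | PUSH 5 | [5]
2 | DUP | [5, 5]
3 | SWAP | [5, 5]
4 | DROP | [5]
5 | PUSH 85 | [5, 85]
6 | DROP | [5]

[5]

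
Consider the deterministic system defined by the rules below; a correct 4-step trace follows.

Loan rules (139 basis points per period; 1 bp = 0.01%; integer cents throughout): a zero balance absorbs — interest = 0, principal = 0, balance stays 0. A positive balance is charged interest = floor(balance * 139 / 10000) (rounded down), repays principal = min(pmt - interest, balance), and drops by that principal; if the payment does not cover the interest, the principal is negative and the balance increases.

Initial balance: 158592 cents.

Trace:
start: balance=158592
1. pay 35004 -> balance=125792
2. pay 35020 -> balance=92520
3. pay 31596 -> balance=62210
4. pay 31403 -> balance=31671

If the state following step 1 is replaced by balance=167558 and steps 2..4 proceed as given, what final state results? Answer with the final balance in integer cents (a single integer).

state after step 1 := balance=167558
2. pay 35020 -> balance=134867
3. pay 31596 -> balance=105145
4. pay 31403 -> balance=75203

75203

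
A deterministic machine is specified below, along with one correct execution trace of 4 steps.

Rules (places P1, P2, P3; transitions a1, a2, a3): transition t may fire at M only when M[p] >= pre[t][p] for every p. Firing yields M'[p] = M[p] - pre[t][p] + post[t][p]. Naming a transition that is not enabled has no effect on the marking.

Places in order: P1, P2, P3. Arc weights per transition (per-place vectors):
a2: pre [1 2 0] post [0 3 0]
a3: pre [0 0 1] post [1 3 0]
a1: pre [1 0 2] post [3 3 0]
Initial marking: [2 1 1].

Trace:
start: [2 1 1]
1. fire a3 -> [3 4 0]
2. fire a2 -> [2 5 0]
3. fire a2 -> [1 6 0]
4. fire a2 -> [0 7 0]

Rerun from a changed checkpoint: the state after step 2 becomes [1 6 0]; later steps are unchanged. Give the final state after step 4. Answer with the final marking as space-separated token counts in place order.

0 7 0

state after step 2 := [1 6 0]
3. fire a2 -> [0 7 0]
4. fire a2 -> [0 7 0]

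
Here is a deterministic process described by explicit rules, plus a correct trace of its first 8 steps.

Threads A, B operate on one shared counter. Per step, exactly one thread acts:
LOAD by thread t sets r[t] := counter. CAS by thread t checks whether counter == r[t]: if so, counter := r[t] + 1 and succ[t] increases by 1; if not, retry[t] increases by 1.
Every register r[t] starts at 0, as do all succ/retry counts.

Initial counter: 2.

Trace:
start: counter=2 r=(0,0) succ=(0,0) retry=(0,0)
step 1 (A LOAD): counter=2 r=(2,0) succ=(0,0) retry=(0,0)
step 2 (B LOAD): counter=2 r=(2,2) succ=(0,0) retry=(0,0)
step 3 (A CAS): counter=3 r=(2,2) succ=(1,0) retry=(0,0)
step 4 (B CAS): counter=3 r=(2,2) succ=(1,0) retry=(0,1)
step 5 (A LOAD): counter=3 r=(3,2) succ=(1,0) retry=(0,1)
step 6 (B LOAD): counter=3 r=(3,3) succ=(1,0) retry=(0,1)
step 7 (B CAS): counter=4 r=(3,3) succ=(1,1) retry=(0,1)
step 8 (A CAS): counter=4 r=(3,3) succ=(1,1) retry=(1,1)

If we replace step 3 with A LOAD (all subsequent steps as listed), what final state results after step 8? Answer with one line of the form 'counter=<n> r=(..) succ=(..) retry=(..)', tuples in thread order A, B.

(re-executing from step 3 with the substitution; state before step 3: counter=2 r=(2,2) succ=(0,0) retry=(0,0))
step 3 (A LOAD): counter=2 r=(2,2) succ=(0,0) retry=(0,0)
step 4 (B CAS): counter=3 r=(2,2) succ=(0,1) retry=(0,0)
step 5 (A LOAD): counter=3 r=(3,2) succ=(0,1) retry=(0,0)
step 6 (B LOAD): counter=3 r=(3,3) succ=(0,1) retry=(0,0)
step 7 (B CAS): counter=4 r=(3,3) succ=(0,2) retry=(0,0)
step 8 (A CAS): counter=4 r=(3,3) succ=(0,2) retry=(1,0)

counter=4 r=(3,3) succ=(0,2) retry=(1,0)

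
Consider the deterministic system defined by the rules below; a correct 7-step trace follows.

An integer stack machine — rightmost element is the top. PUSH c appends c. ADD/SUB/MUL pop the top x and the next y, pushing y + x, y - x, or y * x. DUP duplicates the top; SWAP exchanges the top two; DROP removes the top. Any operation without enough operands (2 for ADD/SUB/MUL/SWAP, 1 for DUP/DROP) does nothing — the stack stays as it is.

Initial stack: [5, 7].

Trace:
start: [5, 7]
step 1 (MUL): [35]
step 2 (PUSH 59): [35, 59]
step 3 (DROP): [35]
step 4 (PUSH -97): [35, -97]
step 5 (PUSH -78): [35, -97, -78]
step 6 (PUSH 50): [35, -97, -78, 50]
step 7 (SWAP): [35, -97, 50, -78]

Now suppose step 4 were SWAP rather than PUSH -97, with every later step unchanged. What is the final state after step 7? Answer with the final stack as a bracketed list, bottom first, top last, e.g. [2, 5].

[35, 50, -78]

(re-executing from step 4 with the substitution; state before step 4: [35])
step 4 (SWAP): [35]
step 5 (PUSH -78): [35, -78]
step 6 (PUSH 50): [35, -78, 50]
step 7 (SWAP): [35, 50, -78]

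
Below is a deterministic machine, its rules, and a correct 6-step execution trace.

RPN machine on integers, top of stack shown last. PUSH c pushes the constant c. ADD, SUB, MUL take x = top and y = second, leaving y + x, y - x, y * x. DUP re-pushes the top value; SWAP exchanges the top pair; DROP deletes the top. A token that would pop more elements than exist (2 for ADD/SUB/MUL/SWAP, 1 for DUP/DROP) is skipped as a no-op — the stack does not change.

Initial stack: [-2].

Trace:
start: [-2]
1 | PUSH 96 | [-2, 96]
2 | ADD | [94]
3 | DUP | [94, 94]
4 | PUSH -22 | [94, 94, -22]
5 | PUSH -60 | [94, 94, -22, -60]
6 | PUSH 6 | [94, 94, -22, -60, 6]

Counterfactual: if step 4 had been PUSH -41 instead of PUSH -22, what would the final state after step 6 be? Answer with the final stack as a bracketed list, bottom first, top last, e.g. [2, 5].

(re-executing from step 4 with the substitution; state before step 4: [94, 94])
4 | PUSH -41 | [94, 94, -41]
5 | PUSH -60 | [94, 94, -41, -60]
6 | PUSH 6 | [94, 94, -41, -60, 6]

[94, 94, -41, -60, 6]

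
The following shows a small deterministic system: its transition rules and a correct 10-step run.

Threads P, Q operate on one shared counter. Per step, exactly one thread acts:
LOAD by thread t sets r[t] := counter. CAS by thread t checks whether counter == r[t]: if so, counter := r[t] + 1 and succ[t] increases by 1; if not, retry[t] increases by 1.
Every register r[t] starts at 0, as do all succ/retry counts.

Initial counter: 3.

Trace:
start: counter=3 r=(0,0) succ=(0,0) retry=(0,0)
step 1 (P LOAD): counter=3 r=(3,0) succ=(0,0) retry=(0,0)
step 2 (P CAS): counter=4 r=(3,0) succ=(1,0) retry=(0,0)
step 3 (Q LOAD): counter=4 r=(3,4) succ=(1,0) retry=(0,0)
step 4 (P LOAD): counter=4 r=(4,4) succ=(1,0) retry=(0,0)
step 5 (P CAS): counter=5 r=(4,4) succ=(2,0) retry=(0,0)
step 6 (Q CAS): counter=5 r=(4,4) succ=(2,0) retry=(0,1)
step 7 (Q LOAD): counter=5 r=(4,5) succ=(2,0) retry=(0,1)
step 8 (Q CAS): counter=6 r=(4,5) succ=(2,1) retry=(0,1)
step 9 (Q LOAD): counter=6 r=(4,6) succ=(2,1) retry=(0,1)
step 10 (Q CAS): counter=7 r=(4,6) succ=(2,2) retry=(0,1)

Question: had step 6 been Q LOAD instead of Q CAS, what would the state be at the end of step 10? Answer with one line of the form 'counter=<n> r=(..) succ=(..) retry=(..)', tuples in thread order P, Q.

(re-executing from step 6 with the substitution; state before step 6: counter=5 r=(4,4) succ=(2,0) retry=(0,0))
step 6 (Q LOAD): counter=5 r=(4,5) succ=(2,0) retry=(0,0)
step 7 (Q LOAD): counter=5 r=(4,5) succ=(2,0) retry=(0,0)
step 8 (Q CAS): counter=6 r=(4,5) succ=(2,1) retry=(0,0)
step 9 (Q LOAD): counter=6 r=(4,6) succ=(2,1) retry=(0,0)
step 10 (Q CAS): counter=7 r=(4,6) succ=(2,2) retry=(0,0)

counter=7 r=(4,6) succ=(2,2) retry=(0,0)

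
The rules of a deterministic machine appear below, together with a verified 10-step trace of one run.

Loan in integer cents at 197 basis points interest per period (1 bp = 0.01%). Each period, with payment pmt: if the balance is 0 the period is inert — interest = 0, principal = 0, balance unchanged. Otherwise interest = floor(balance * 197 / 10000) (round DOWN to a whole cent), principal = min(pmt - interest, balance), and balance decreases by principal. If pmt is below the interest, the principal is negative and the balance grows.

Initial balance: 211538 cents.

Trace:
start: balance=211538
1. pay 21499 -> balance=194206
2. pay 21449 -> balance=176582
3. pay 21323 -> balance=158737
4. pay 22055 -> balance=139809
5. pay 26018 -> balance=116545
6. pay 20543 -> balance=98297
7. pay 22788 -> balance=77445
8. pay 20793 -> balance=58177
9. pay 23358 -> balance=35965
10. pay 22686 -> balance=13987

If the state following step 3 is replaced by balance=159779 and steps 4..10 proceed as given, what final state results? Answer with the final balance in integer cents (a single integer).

state after step 3 := balance=159779
4. pay 22055 -> balance=140871
5. pay 26018 -> balance=117628
6. pay 20543 -> balance=99402
7. pay 22788 -> balance=78572
8. pay 20793 -> balance=59326
9. pay 23358 -> balance=37136
10. pay 22686 -> balance=15181

15181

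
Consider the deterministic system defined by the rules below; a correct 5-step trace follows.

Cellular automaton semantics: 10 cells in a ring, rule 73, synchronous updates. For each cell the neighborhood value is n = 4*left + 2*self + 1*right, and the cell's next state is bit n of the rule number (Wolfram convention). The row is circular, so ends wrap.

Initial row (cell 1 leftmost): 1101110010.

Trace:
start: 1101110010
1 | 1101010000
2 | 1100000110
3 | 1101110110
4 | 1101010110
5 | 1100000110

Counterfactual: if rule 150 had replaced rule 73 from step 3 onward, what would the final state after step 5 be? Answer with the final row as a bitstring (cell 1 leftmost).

1010001010

(re-executing steps 3..5 under rule 150; state before step 3: 1100000110)
3 | 0010001000
4 | 0111011100
5 | 1010001010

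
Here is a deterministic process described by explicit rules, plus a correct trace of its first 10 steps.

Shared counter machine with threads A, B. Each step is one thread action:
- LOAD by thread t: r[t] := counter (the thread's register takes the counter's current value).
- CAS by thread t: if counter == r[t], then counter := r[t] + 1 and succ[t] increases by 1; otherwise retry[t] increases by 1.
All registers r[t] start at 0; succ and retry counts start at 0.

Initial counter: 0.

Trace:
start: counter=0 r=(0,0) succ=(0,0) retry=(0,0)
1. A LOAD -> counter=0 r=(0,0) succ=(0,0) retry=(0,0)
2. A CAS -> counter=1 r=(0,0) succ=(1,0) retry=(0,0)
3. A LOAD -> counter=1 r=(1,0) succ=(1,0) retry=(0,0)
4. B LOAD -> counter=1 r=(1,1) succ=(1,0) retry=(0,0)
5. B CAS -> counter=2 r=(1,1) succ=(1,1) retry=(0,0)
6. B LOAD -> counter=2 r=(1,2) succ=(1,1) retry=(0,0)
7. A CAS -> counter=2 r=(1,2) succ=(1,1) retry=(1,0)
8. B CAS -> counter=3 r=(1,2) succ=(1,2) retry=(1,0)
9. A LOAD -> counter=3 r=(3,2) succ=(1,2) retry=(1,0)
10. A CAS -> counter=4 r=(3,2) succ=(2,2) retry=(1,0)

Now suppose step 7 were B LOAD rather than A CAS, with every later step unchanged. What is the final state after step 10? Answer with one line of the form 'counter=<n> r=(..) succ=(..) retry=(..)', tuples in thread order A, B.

(re-executing from step 7 with the substitution; state before step 7: counter=2 r=(1,2) succ=(1,1) retry=(0,0))
7. B LOAD -> counter=2 r=(1,2) succ=(1,1) retry=(0,0)
8. B CAS -> counter=3 r=(1,2) succ=(1,2) retry=(0,0)
9. A LOAD -> counter=3 r=(3,2) succ=(1,2) retry=(0,0)
10. A CAS -> counter=4 r=(3,2) succ=(2,2) retry=(0,0)

counter=4 r=(3,2) succ=(2,2) retry=(0,0)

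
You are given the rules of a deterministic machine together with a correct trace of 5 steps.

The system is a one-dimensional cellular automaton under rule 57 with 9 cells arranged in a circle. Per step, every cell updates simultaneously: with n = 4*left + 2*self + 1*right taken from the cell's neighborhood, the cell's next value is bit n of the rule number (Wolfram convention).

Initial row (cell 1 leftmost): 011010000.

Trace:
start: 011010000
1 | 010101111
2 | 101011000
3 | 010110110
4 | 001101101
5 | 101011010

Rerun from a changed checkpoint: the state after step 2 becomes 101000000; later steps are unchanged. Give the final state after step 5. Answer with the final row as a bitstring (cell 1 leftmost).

state after step 2 := 101000000
3 | 010111110
4 | 001100001
5 | 101011100

101011100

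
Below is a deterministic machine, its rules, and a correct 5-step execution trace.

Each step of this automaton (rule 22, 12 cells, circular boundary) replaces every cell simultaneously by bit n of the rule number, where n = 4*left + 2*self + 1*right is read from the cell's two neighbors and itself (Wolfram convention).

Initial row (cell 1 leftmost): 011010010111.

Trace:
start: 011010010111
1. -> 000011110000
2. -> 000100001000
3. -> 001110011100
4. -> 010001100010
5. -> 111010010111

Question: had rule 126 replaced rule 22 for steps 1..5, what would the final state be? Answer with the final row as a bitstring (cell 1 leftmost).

011000110000

(re-executing steps 1..5 under rule 126; state before step 1: 011010010111)
1. -> 111111111101
2. -> 000000000111
3. -> 100000001101
4. -> 110000011111
5. -> 011000110000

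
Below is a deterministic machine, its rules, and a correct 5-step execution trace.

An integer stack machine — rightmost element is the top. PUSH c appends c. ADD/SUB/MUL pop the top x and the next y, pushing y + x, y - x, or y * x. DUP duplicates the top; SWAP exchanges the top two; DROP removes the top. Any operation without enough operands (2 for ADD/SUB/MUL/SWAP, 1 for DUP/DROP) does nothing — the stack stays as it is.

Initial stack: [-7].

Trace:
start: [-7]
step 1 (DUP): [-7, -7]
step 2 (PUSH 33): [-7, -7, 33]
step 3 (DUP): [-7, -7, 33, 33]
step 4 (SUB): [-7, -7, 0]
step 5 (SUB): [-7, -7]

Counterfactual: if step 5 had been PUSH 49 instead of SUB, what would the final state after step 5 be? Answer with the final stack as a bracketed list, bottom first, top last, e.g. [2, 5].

(re-executing from step 5 with the substitution; state before step 5: [-7, -7, 0])
step 5 (PUSH 49): [-7, -7, 0, 49]

[-7, -7, 0, 49]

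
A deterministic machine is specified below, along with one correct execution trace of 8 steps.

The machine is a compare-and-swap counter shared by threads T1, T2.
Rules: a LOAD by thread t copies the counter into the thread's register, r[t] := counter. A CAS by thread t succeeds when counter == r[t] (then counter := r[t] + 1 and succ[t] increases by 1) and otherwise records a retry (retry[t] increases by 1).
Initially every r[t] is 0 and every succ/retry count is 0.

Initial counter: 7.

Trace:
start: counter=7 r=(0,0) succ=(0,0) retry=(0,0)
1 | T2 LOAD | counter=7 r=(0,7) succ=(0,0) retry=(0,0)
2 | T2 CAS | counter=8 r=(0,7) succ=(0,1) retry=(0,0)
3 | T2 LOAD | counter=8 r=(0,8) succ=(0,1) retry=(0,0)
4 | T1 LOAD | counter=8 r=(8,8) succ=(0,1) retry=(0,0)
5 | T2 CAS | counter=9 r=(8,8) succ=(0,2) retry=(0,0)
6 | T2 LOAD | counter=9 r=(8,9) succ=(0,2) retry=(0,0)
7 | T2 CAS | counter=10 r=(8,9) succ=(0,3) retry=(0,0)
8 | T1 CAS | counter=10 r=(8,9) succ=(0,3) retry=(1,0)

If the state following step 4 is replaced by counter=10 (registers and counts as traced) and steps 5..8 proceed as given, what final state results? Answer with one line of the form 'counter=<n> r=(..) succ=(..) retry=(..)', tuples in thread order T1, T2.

counter=11 r=(8,10) succ=(0,2) retry=(1,1)

state after step 4 := counter=10 r=(8,8) succ=(0,1) retry=(0,0)
5 | T2 CAS | counter=10 r=(8,8) succ=(0,1) retry=(0,1)
6 | T2 LOAD | counter=10 r=(8,10) succ=(0,1) retry=(0,1)
7 | T2 CAS | counter=11 r=(8,10) succ=(0,2) retry=(0,1)
8 | T1 CAS | counter=11 r=(8,10) succ=(0,2) retry=(1,1)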